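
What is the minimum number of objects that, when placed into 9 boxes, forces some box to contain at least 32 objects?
n = (32 − 1)·9 + 1 = 280

By the generalised pigeonhole principle, to guarantee some box contains ≥ r objects we need more than (r − 1) · k objects total. Threshold: n = (r − 1) · k + 1. With r = 32 and k = 9: n = 31 · 9 + 1 = 279 + 1 = 280. For n = 279 = 31 · 9, we can put exactly 31 objects in every box, avoiding 32 in any single one — so 280 is tight.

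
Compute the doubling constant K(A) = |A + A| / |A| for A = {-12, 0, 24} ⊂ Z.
K = |A + A| / |A| = 6/3 = 2

Enumerate A + A = {a + b : a, b ∈ A}. With |A| = 3, there are |A|^2 = 9 ordered sum pairs; collecting distinct values, A + A = {-24, -12, 0, 12, 24, 48}, so |A + A| = 6. Thus K = 6/3 = 2. For comparison, the minimum possible |A + A| over all 3-element sets is 2·3 − 1 = 5 (so min K = 5/3), attained only by arithmetic progressions.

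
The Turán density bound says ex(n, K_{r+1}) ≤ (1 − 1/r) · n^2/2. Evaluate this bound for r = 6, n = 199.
Turán density bound = (5/6) · 199^2/2 = 198005/12 ≈ 16500.4167

Turán's theorem: ex(n, K_{r+1}) is achieved by the complete r-partite Turán graph T(n, r) with parts as balanced as possible, and is at most (1 − 1/r) · n^2/2. For r = 6, n = 199: the density bound is (5/6) · 39601/2 = 198005/12 ≈ 16500.4167. The integer-valued extremum is e(T(199, 6)) = 16500, which is strictly less than the density bound 198005/12 since 6 ∤ 199 (the parts of T(199, 6) cannot all be equal).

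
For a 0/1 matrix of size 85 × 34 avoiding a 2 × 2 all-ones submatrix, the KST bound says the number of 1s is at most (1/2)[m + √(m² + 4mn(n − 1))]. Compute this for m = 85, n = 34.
z(85, 34; 2, 2) ≤ (1/2)[85 + √(85² + 4·85·34·33)] = (1/2)[85 + √388705] = 354.2311

Kővári–Sós–Turán: let r_1, ..., r_85 be the row sums and z = Σ r_i the total number of 1s. Each pair of columns can share at most one row with both entries 1 (else a 2×2 all-ones block appears), so Σ_i C(r_i, 2) ≤ C(34, 2) = 561. By convexity Σ_i C(r_i, 2) ≥ 85·C(z/85, 2) = z(z − 85)/(2·85), giving z² − 85z − 85·34·33 ≤ 0 and hence z ≤ (1/2)[85 + √(7225 + 4·95370)] = (1/2)[85 + √388705] ≈ (1/2)(85 + 623.4621) = 354.2311.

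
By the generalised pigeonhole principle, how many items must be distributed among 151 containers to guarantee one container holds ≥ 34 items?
n = (34 − 1)·151 + 1 = 4984

By the generalised pigeonhole principle, to guarantee some box contains ≥ r objects we need more than (r − 1) · k objects total. Threshold: n = (r − 1) · k + 1. With r = 34 and k = 151: n = 33 · 151 + 1 = 4983 + 1 = 4984. For n = 4983 = 33 · 151, we can put exactly 33 objects in every box, avoiding 34 in any single one — so 4984 is tight.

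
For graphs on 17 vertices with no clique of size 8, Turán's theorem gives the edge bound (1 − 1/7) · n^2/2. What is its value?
Turán density bound = (6/7) · 17^2/2 = 867/7 ≈ 123.8571

Turán's theorem: ex(n, K_{r+1}) is achieved by the complete r-partite Turán graph T(n, r) with parts as balanced as possible, and is at most (1 − 1/r) · n^2/2. For r = 7, n = 17: the density bound is (6/7) · 289/2 = 867/7 ≈ 123.8571. The integer-valued extremum is e(T(17, 7)) = 123, which is strictly less than the density bound 867/7 since 7 ∤ 17 (the parts of T(17, 7) cannot all be equal).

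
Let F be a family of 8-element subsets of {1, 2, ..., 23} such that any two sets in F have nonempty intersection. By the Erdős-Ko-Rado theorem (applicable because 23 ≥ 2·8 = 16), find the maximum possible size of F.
max |F| = C(22, 7) = 170544

Erdős-Ko-Rado (1961): when n ≥ 2k, max |F| = C(n−1, k−1). The bound is attained by the star {A : i ∈ A} for any fixed i ∈ [n]. Here C(23−1, 8−1) = C(22, 7) = 170544.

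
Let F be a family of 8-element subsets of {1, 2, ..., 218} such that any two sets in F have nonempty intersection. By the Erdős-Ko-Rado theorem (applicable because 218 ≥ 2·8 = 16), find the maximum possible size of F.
max |F| = C(217, 7) = 4076928560988

Erdős-Ko-Rado (1961): when n ≥ 2k, max |F| = C(n−1, k−1). The bound is attained by the star {A : i ∈ A} for any fixed i ∈ [n]. Here C(218−1, 8−1) = C(217, 7) = 4076928560988.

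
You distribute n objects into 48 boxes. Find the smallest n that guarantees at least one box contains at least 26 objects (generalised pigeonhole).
n = (26 − 1)·48 + 1 = 1201

By the generalised pigeonhole principle, to guarantee some box contains ≥ r objects we need more than (r − 1) · k objects total. Threshold: n = (r − 1) · k + 1. With r = 26 and k = 48: n = 25 · 48 + 1 = 1200 + 1 = 1201. For n = 1200 = 25 · 48, we can put exactly 25 objects in every box, avoiding 26 in any single one — so 1201 is tight.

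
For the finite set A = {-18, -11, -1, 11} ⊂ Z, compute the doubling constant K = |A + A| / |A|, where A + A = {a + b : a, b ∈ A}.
K = |A + A| / |A| = 10/4 = 5/2

Enumerate A + A = {a + b : a, b ∈ A}. With |A| = 4, there are |A|^2 = 16 ordered sum pairs; collecting distinct values, A + A = {-36, -29, -22, -19, -12, -7, -2, 0, 10, 22}, so |A + A| = 10. Thus K = 10/4 = 5/2. For comparison, the minimum possible |A + A| over all 4-element sets is 2·4 − 1 = 7 (so min K = 7/4), attained only by arithmetic progressions.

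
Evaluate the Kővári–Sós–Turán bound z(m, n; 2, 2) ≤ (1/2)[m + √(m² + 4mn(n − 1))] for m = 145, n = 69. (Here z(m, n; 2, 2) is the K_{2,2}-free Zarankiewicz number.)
z(145, 69; 2, 2) ≤ (1/2)[145 + √(145² + 4·145·69·68)] = (1/2)[145 + √2742385] = 900.5074

Kővári–Sós–Turán: let r_1, ..., r_145 be the row sums and z = Σ r_i the total number of 1s. Each pair of columns can share at most one row with both entries 1 (else a 2×2 all-ones block appears), so Σ_i C(r_i, 2) ≤ C(69, 2) = 2346. By convexity Σ_i C(r_i, 2) ≥ 145·C(z/145, 2) = z(z − 145)/(2·145), giving z² − 145z − 145·69·68 ≤ 0 and hence z ≤ (1/2)[145 + √(21025 + 4·680340)] = (1/2)[145 + √2742385] ≈ (1/2)(145 + 1656.0148) = 900.5074.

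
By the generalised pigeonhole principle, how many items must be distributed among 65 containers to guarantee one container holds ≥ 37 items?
n = (37 − 1)·65 + 1 = 2341

By the generalised pigeonhole principle, to guarantee some box contains ≥ r objects we need more than (r − 1) · k objects total. Threshold: n = (r − 1) · k + 1. With r = 37 and k = 65: n = 36 · 65 + 1 = 2340 + 1 = 2341. For n = 2340 = 36 · 65, we can put exactly 36 objects in every box, avoiding 37 in any single one — so 2341 is tight.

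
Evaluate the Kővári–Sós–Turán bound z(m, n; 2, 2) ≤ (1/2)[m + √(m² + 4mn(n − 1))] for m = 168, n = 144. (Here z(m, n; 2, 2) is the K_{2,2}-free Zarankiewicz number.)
z(168, 144; 2, 2) ≤ (1/2)[168 + √(168² + 4·168·144·143)] = (1/2)[168 + √13866048] = 1945.8571

Kővári–Sós–Turán: let r_1, ..., r_168 be the row sums and z = Σ r_i the total number of 1s. Each pair of columns can share at most one row with both entries 1 (else a 2×2 all-ones block appears), so Σ_i C(r_i, 2) ≤ C(144, 2) = 10296. By convexity Σ_i C(r_i, 2) ≥ 168·C(z/168, 2) = z(z − 168)/(2·168), giving z² − 168z − 168·144·143 ≤ 0 and hence z ≤ (1/2)[168 + √(28224 + 4·3459456)] = (1/2)[168 + √13866048] ≈ (1/2)(168 + 3723.7143) = 1945.8571.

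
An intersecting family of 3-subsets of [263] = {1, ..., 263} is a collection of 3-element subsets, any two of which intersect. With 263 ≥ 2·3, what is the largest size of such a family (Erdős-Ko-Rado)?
max |F| = C(262, 2) = 34191

The Erdős-Ko-Rado theorem states: for n ≥ 2k, an intersecting family of k-subsets of an n-element set has size at most C(n − 1, k − 1), with equality for 'star' families {A ⊆ [n] : |A| = k, i ∈ A} (fix an element i). For n = 263, k = 3: C(262, 2) = 34191.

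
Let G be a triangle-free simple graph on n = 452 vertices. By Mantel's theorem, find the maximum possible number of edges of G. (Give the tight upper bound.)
ex(452, K_3) = ⌊452^2/4⌋ = 51076

Mantel (1907): a triangle-free graph on n vertices has at most ⌊n^2/4⌋ edges, with equality for the complete bipartite graph K_{⌊n/2⌋, ⌈n/2⌉}. For n = 452: ⌊452^2/4⌋ = ⌊204304/4⌋ = 51076. The extremal graph is K_{226, 226}, which has 226·226 = 51076 edges.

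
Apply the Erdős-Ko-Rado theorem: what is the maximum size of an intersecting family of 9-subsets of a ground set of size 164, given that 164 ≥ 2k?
max |F| = C(163, 8) = 10380216608892

Erdős-Ko-Rado (1961): when n ≥ 2k, max |F| = C(n−1, k−1). The bound is attained by the star {A : i ∈ A} for any fixed i ∈ [n]. Here C(164−1, 9−1) = C(163, 8) = 10380216608892.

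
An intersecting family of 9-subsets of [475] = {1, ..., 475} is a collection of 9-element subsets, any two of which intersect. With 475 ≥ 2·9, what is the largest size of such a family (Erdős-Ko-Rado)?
max |F| = C(474, 8) = 59554598215757931

Erdős-Ko-Rado (1961): when n ≥ 2k, max |F| = C(n−1, k−1). The bound is attained by the star {A : i ∈ A} for any fixed i ∈ [n]. Here C(475−1, 9−1) = C(474, 8) = 59554598215757931.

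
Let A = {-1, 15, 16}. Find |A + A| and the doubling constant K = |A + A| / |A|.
K = |A + A| / |A| = 6/3 = 2

Enumerate A + A = {a + b : a, b ∈ A}. With |A| = 3, there are |A|^2 = 9 ordered sum pairs; collecting distinct values, A + A = {-2, 14, 15, 30, 31, 32}, so |A + A| = 6. Thus K = 6/3 = 2. For comparison, the minimum possible |A + A| over all 3-element sets is 2·3 − 1 = 5 (so min K = 5/3), attained only by arithmetic progressions.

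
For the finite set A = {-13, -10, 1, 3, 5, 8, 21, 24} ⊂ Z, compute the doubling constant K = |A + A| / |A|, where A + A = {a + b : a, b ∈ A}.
K = |A + A| / |A| = 30/8 = 15/4

Enumerate A + A = {a + b : a, b ∈ A}. With |A| = 8, there are |A|^2 = 64 ordered sum pairs; collecting distinct values, A + A = {-26, -23, -20, -12, -10, -9, -8, -7, -5, -2, 2, 4, 6, 8, 9, 10, 11, 13, 14, 16, 22, 24, 25, 26, 27, 29, 32, 42, 45, 48}, so |A + A| = 30. Thus K = 30/8 = 15/4. For comparison, the minimum possible |A + A| over all 8-element sets is 2·8 − 1 = 15 (so min K = 15/8), attained only by arithmetic progressions.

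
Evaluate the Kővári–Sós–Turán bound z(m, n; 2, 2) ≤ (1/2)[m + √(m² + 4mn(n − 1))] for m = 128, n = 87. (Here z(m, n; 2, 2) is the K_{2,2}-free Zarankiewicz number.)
z(128, 87; 2, 2) ≤ (1/2)[128 + √(128² + 4·128·87·86)] = (1/2)[128 + √3847168] = 1044.7099

Kővári–Sós–Turán: let r_1, ..., r_128 be the row sums and z = Σ r_i the total number of 1s. Each pair of columns can share at most one row with both entries 1 (else a 2×2 all-ones block appears), so Σ_i C(r_i, 2) ≤ C(87, 2) = 3741. By convexity Σ_i C(r_i, 2) ≥ 128·C(z/128, 2) = z(z − 128)/(2·128), giving z² − 128z − 128·87·86 ≤ 0 and hence z ≤ (1/2)[128 + √(16384 + 4·957696)] = (1/2)[128 + √3847168] ≈ (1/2)(128 + 1961.4199) = 1044.7099.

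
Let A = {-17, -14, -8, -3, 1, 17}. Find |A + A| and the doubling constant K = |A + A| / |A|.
K = |A + A| / |A| = 20/6 = 10/3

Enumerate A + A = {a + b : a, b ∈ A}. With |A| = 6, there are |A|^2 = 36 ordered sum pairs; collecting distinct values, A + A = {-34, -31, -28, -25, -22, -20, -17, -16, -13, -11, -7, -6, -2, 0, 2, 3, 9, 14, 18, 34}, so |A + A| = 20. Thus K = 20/6 = 10/3. For comparison, the minimum possible |A + A| over all 6-element sets is 2·6 − 1 = 11 (so min K = 11/6), attained only by arithmetic progressions.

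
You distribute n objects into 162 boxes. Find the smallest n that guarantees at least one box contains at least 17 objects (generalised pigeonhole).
n = (17 − 1)·162 + 1 = 2593

By the generalised pigeonhole principle, to guarantee some box contains ≥ r objects we need more than (r − 1) · k objects total. Threshold: n = (r − 1) · k + 1. With r = 17 and k = 162: n = 16 · 162 + 1 = 2592 + 1 = 2593. For n = 2592 = 16 · 162, we can put exactly 16 objects in every box, avoiding 17 in any single one — so 2593 is tight.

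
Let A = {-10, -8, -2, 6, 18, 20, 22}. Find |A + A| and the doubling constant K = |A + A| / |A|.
K = |A + A| / |A| = 23/7

Enumerate A + A = {a + b : a, b ∈ A}. With |A| = 7, there are |A|^2 = 49 ordered sum pairs; collecting distinct values, A + A = {-20, -18, -16, -12, -10, -4, -2, 4, 8, 10, 12, 14, 16, 18, 20, 24, 26, 28, 36, 38, 40, 42, 44}, so |A + A| = 23. Thus K = 23/7. For comparison, the minimum possible |A + A| over all 7-element sets is 2·7 − 1 = 13 (so min K = 13/7), attained only by arithmetic progressions.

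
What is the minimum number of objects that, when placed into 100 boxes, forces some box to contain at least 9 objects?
n = (9 − 1)·100 + 1 = 801

By the generalised pigeonhole principle, to guarantee some box contains ≥ r objects we need more than (r − 1) · k objects total. Threshold: n = (r − 1) · k + 1. With r = 9 and k = 100: n = 8 · 100 + 1 = 800 + 1 = 801. For n = 800 = 8 · 100, we can put exactly 8 objects in every box, avoiding 9 in any single one — so 801 is tight.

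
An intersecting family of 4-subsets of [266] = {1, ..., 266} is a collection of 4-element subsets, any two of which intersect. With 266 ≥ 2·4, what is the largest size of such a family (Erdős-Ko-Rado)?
max |F| = C(265, 3) = 3066580

The Erdős-Ko-Rado theorem states: for n ≥ 2k, an intersecting family of k-subsets of an n-element set has size at most C(n − 1, k − 1), with equality for 'star' families {A ⊆ [n] : |A| = k, i ∈ A} (fix an element i). For n = 266, k = 4: C(265, 3) = 3066580.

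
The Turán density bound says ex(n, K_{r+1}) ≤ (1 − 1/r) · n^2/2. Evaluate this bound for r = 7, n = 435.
Turán density bound = (6/7) · 435^2/2 = 567675/7 ≈ 81096.4286

Turán's theorem: ex(n, K_{r+1}) is achieved by the complete r-partite Turán graph T(n, r) with parts as balanced as possible, and is at most (1 − 1/r) · n^2/2. For r = 7, n = 435: the density bound is (6/7) · 189225/2 = 567675/7 ≈ 81096.4286. The integer-valued extremum is e(T(435, 7)) = 81096, which is strictly less than the density bound 567675/7 since 7 ∤ 435 (the parts of T(435, 7) cannot all be equal).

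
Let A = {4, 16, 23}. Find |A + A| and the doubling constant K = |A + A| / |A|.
K = |A + A| / |A| = 6/3 = 2

Enumerate A + A = {a + b : a, b ∈ A}. With |A| = 3, there are |A|^2 = 9 ordered sum pairs; collecting distinct values, A + A = {8, 20, 27, 32, 39, 46}, so |A + A| = 6. Thus K = 6/3 = 2. For comparison, the minimum possible |A + A| over all 3-element sets is 2·3 − 1 = 5 (so min K = 5/3), attained only by arithmetic progressions.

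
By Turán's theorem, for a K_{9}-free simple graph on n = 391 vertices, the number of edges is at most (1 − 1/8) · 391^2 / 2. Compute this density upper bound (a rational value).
Turán density bound = (7/8) · 391^2/2 = 1070167/16 ≈ 66885.4375

Turán's theorem: ex(n, K_{r+1}) is achieved by the complete r-partite Turán graph T(n, r) with parts as balanced as possible, and is at most (1 − 1/r) · n^2/2. For r = 8, n = 391: the density bound is (7/8) · 152881/2 = 1070167/16 ≈ 66885.4375. The integer-valued extremum is e(T(391, 8)) = 66885, which is strictly less than the density bound 1070167/16 since 8 ∤ 391 (the parts of T(391, 8) cannot all be equal).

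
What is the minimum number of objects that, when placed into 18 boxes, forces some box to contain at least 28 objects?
n = (28 − 1)·18 + 1 = 487

By the generalised pigeonhole principle, to guarantee some box contains ≥ r objects we need more than (r − 1) · k objects total. Threshold: n = (r − 1) · k + 1. With r = 28 and k = 18: n = 27 · 18 + 1 = 486 + 1 = 487. For n = 486 = 27 · 18, we can put exactly 27 objects in every box, avoiding 28 in any single one — so 487 is tight.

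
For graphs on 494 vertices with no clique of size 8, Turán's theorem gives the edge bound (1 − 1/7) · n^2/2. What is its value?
Turán density bound = (6/7) · 494^2/2 = 732108/7 ≈ 104586.8571

Turán's theorem: ex(n, K_{r+1}) is achieved by the complete r-partite Turán graph T(n, r) with parts as balanced as possible, and is at most (1 − 1/r) · n^2/2. For r = 7, n = 494: the density bound is (6/7) · 244036/2 = 732108/7 ≈ 104586.8571. The integer-valued extremum is e(T(494, 7)) = 104586, which is strictly less than the density bound 732108/7 since 7 ∤ 494 (the parts of T(494, 7) cannot all be equal).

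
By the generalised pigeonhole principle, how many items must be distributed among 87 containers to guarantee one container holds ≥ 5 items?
n = (5 − 1)·87 + 1 = 349

By the generalised pigeonhole principle, to guarantee some box contains ≥ r objects we need more than (r − 1) · k objects total. Threshold: n = (r − 1) · k + 1. With r = 5 and k = 87: n = 4 · 87 + 1 = 348 + 1 = 349. For n = 348 = 4 · 87, we can put exactly 4 objects in every box, avoiding 5 in any single one — so 349 is tight.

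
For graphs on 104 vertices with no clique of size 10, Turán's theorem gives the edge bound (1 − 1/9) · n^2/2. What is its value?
Turán density bound = (8/9) · 104^2/2 = 43264/9 ≈ 4807.1111

Turán's theorem: ex(n, K_{r+1}) is achieved by the complete r-partite Turán graph T(n, r) with parts as balanced as possible, and is at most (1 − 1/r) · n^2/2. For r = 9, n = 104: the density bound is (8/9) · 10816/2 = 43264/9 ≈ 4807.1111. The integer-valued extremum is e(T(104, 9)) = 4806, which is strictly less than the density bound 43264/9 since 9 ∤ 104 (the parts of T(104, 9) cannot all be equal).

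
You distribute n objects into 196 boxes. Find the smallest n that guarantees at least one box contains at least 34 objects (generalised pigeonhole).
n = (34 − 1)·196 + 1 = 6469

By the generalised pigeonhole principle, to guarantee some box contains ≥ r objects we need more than (r − 1) · k objects total. Threshold: n = (r − 1) · k + 1. With r = 34 and k = 196: n = 33 · 196 + 1 = 6468 + 1 = 6469. For n = 6468 = 33 · 196, we can put exactly 33 objects in every box, avoiding 34 in any single one — so 6469 is tight.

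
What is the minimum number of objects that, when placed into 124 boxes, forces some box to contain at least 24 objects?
n = (24 − 1)·124 + 1 = 2853

By the generalised pigeonhole principle, to guarantee some box contains ≥ r objects we need more than (r − 1) · k objects total. Threshold: n = (r − 1) · k + 1. With r = 24 and k = 124: n = 23 · 124 + 1 = 2852 + 1 = 2853. For n = 2852 = 23 · 124, we can put exactly 23 objects in every box, avoiding 24 in any single one — so 2853 is tight.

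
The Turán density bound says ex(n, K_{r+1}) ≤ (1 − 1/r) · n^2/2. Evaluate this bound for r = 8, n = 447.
Turán density bound = (7/8) · 447^2/2 = 1398663/16 ≈ 87416.4375

Turán's theorem: ex(n, K_{r+1}) is achieved by the complete r-partite Turán graph T(n, r) with parts as balanced as possible, and is at most (1 − 1/r) · n^2/2. For r = 8, n = 447: the density bound is (7/8) · 199809/2 = 1398663/16 ≈ 87416.4375. The integer-valued extremum is e(T(447, 8)) = 87416, which is strictly less than the density bound 1398663/16 since 8 ∤ 447 (the parts of T(447, 8) cannot all be equal).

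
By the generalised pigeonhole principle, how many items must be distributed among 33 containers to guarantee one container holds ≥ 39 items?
n = (39 − 1)·33 + 1 = 1255

By the generalised pigeonhole principle, to guarantee some box contains ≥ r objects we need more than (r − 1) · k objects total. Threshold: n = (r − 1) · k + 1. With r = 39 and k = 33: n = 38 · 33 + 1 = 1254 + 1 = 1255. For n = 1254 = 38 · 33, we can put exactly 38 objects in every box, avoiding 39 in any single one — so 1255 is tight.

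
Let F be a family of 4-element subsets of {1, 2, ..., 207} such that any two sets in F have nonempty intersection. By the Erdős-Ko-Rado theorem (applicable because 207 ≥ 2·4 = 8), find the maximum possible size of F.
max |F| = C(206, 3) = 1435820

The Erdős-Ko-Rado theorem states: for n ≥ 2k, an intersecting family of k-subsets of an n-element set has size at most C(n − 1, k − 1), with equality for 'star' families {A ⊆ [n] : |A| = k, i ∈ A} (fix an element i). For n = 207, k = 4: C(206, 3) = 1435820.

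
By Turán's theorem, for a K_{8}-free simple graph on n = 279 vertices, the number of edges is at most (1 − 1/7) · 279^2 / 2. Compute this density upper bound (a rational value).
Turán density bound = (6/7) · 279^2/2 = 233523/7 ≈ 33360.4286

Turán's theorem: ex(n, K_{r+1}) is achieved by the complete r-partite Turán graph T(n, r) with parts as balanced as possible, and is at most (1 − 1/r) · n^2/2. For r = 7, n = 279: the density bound is (6/7) · 77841/2 = 233523/7 ≈ 33360.4286. The integer-valued extremum is e(T(279, 7)) = 33360, which is strictly less than the density bound 233523/7 since 7 ∤ 279 (the parts of T(279, 7) cannot all be equal).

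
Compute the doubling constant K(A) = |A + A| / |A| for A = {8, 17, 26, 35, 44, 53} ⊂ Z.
K = |A + A| / |A| = 11/6

Enumerate A + A = {a + b : a, b ∈ A}. With |A| = 6, there are |A|^2 = 36 ordered sum pairs; collecting distinct values, A + A = {16, 25, 34, 43, 52, 61, 70, 79, 88, 97, 106}, so |A + A| = 11. Thus K = 11/6. Here |A + A| = 2|A| − 1 = 11, the minimum possible — so K = 11/6 is minimal, which holds iff A is an arithmetic progression.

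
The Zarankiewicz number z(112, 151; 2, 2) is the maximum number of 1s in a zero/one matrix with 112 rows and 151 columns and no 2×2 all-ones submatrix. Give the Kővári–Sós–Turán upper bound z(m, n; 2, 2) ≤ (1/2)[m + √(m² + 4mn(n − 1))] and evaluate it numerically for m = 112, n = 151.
z(112, 151; 2, 2) ≤ (1/2)[112 + √(112² + 4·112·151·150)] = (1/2)[112 + √10159744] = 1649.7177

Kővári–Sós–Turán: let r_1, ..., r_112 be the row sums and z = Σ r_i the total number of 1s. Each pair of columns can share at most one row with both entries 1 (else a 2×2 all-ones block appears), so Σ_i C(r_i, 2) ≤ C(151, 2) = 11325. By convexity Σ_i C(r_i, 2) ≥ 112·C(z/112, 2) = z(z − 112)/(2·112), giving z² − 112z − 112·151·150 ≤ 0 and hence z ≤ (1/2)[112 + √(12544 + 4·2536800)] = (1/2)[112 + √10159744] ≈ (1/2)(112 + 3187.4353) = 1649.7177.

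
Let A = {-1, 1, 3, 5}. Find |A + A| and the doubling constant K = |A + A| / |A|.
K = |A + A| / |A| = 7/4

Enumerate A + A = {a + b : a, b ∈ A}. With |A| = 4, there are |A|^2 = 16 ordered sum pairs; collecting distinct values, A + A = {-2, 0, 2, 4, 6, 8, 10}, so |A + A| = 7. Thus K = 7/4. Here |A + A| = 2|A| − 1 = 7, the minimum possible — so K = 7/4 is minimal, which holds iff A is an arithmetic progression.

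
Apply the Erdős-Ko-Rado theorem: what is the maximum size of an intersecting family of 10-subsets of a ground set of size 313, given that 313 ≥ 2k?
max |F| = C(312, 9) = 68715714220101520

Erdős-Ko-Rado (1961): when n ≥ 2k, max |F| = C(n−1, k−1). The bound is attained by the star {A : i ∈ A} for any fixed i ∈ [n]. Here C(313−1, 10−1) = C(312, 9) = 68715714220101520.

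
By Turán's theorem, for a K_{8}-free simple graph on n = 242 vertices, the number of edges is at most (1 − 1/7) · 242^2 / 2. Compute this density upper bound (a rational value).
Turán density bound = (6/7) · 242^2/2 = 175692/7 ≈ 25098.8571

Turán's theorem: ex(n, K_{r+1}) is achieved by the complete r-partite Turán graph T(n, r) with parts as balanced as possible, and is at most (1 − 1/r) · n^2/2. For r = 7, n = 242: the density bound is (6/7) · 58564/2 = 175692/7 ≈ 25098.8571. The integer-valued extremum is e(T(242, 7)) = 25098, which is strictly less than the density bound 175692/7 since 7 ∤ 242 (the parts of T(242, 7) cannot all be equal).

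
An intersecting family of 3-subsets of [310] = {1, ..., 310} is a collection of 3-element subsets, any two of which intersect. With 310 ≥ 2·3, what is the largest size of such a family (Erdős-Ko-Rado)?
max |F| = C(309, 2) = 47586

Erdős-Ko-Rado (1961): when n ≥ 2k, max |F| = C(n−1, k−1). The bound is attained by the star {A : i ∈ A} for any fixed i ∈ [n]. Here C(310−1, 3−1) = C(309, 2) = 47586.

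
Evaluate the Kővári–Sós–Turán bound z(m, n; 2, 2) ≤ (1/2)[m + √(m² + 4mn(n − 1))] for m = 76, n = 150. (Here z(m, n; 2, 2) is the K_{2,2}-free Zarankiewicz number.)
z(76, 150; 2, 2) ≤ (1/2)[76 + √(76² + 4·76·150·149)] = (1/2)[76 + √6800176] = 1341.8574

Kővári–Sós–Turán: let r_1, ..., r_76 be the row sums and z = Σ r_i the total number of 1s. Each pair of columns can share at most one row with both entries 1 (else a 2×2 all-ones block appears), so Σ_i C(r_i, 2) ≤ C(150, 2) = 11175. By convexity Σ_i C(r_i, 2) ≥ 76·C(z/76, 2) = z(z − 76)/(2·76), giving z² − 76z − 76·150·149 ≤ 0 and hence z ≤ (1/2)[76 + √(5776 + 4·1698600)] = (1/2)[76 + √6800176] ≈ (1/2)(76 + 2607.7147) = 1341.8574.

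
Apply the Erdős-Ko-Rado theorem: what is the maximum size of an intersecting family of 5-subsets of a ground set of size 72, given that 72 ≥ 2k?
max |F| = C(71, 4) = 971635

Erdős-Ko-Rado (1961): when n ≥ 2k, max |F| = C(n−1, k−1). The bound is attained by the star {A : i ∈ A} for any fixed i ∈ [n]. Here C(72−1, 5−1) = C(71, 4) = 971635.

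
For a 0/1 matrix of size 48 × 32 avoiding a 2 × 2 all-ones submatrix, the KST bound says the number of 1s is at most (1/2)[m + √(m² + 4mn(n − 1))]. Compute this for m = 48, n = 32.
z(48, 32; 2, 2) ≤ (1/2)[48 + √(48² + 4·48·32·31)] = (1/2)[48 + √192768] = 243.5268

Kővári–Sós–Turán: let r_1, ..., r_48 be the row sums and z = Σ r_i the total number of 1s. Each pair of columns can share at most one row with both entries 1 (else a 2×2 all-ones block appears), so Σ_i C(r_i, 2) ≤ C(32, 2) = 496. By convexity Σ_i C(r_i, 2) ≥ 48·C(z/48, 2) = z(z − 48)/(2·48), giving z² − 48z − 48·32·31 ≤ 0 and hence z ≤ (1/2)[48 + √(2304 + 4·47616)] = (1/2)[48 + √192768] ≈ (1/2)(48 + 439.0535) = 243.5268.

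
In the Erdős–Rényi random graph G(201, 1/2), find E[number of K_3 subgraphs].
E[# K_3] = C(201, 3) · (1/2)^C(3, 2) = 1333300 / 2^3 = 333325/2 = 166662.5

For each 3-subset S of vertices (there are C(201, 3) = 1333300 such S), let X_S = 1 if S induces a K_3 (all C(3, 2) = 3 edges present). Then P(X_S = 1) = (1/2)^3 = 1/8. By linearity of expectation, E[# K_3] = C(201, 3) · (1/2)^3 = 1333300 / 8 = 333325/2 = 166662.5.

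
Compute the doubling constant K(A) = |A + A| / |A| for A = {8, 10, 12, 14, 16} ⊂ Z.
K = |A + A| / |A| = 9/5

Enumerate A + A = {a + b : a, b ∈ A}. With |A| = 5, there are |A|^2 = 25 ordered sum pairs; collecting distinct values, A + A = {16, 18, 20, 22, 24, 26, 28, 30, 32}, so |A + A| = 9. Thus K = 9/5. Here |A + A| = 2|A| − 1 = 9, the minimum possible — so K = 9/5 is minimal, which holds iff A is an arithmetic progression.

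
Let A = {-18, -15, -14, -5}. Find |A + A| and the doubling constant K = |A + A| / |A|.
K = |A + A| / |A| = 10/4 = 5/2

Enumerate A + A = {a + b : a, b ∈ A}. With |A| = 4, there are |A|^2 = 16 ordered sum pairs; collecting distinct values, A + A = {-36, -33, -32, -30, -29, -28, -23, -20, -19, -10}, so |A + A| = 10. Thus K = 10/4 = 5/2. For comparison, the minimum possible |A + A| over all 4-element sets is 2·4 − 1 = 7 (so min K = 7/4), attained only by arithmetic progressions.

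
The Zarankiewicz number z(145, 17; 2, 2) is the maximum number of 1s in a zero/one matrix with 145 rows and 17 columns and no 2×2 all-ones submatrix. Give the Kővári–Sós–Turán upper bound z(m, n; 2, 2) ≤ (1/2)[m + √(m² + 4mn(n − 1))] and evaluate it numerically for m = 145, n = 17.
z(145, 17; 2, 2) ≤ (1/2)[145 + √(145² + 4·145·17·16)] = (1/2)[145 + √178785] = 283.9149

Kővári–Sós–Turán: let r_1, ..., r_145 be the row sums and z = Σ r_i the total number of 1s. Each pair of columns can share at most one row with both entries 1 (else a 2×2 all-ones block appears), so Σ_i C(r_i, 2) ≤ C(17, 2) = 136. By convexity Σ_i C(r_i, 2) ≥ 145·C(z/145, 2) = z(z − 145)/(2·145), giving z² − 145z − 145·17·16 ≤ 0 and hence z ≤ (1/2)[145 + √(21025 + 4·39440)] = (1/2)[145 + √178785] ≈ (1/2)(145 + 422.8298) = 283.9149.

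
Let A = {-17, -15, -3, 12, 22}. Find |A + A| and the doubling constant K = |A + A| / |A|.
K = |A + A| / |A| = 15/5 = 3

Enumerate A + A = {a + b : a, b ∈ A}. With |A| = 5, there are |A|^2 = 25 ordered sum pairs; collecting distinct values, A + A = {-34, -32, -30, -20, -18, -6, -5, -3, 5, 7, 9, 19, 24, 34, 44}, so |A + A| = 15. Thus K = 15/5 = 3. For comparison, the minimum possible |A + A| over all 5-element sets is 2·5 − 1 = 9 (so min K = 9/5), attained only by arithmetic progressions.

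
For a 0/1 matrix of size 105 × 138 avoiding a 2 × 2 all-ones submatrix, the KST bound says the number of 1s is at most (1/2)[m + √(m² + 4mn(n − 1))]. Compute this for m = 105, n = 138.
z(105, 138; 2, 2) ≤ (1/2)[105 + √(105² + 4·105·138·137)] = (1/2)[105 + √7951545] = 1462.4242

Kővári–Sós–Turán: let r_1, ..., r_105 be the row sums and z = Σ r_i the total number of 1s. Each pair of columns can share at most one row with both entries 1 (else a 2×2 all-ones block appears), so Σ_i C(r_i, 2) ≤ C(138, 2) = 9453. By convexity Σ_i C(r_i, 2) ≥ 105·C(z/105, 2) = z(z − 105)/(2·105), giving z² − 105z − 105·138·137 ≤ 0 and hence z ≤ (1/2)[105 + √(11025 + 4·1985130)] = (1/2)[105 + √7951545] ≈ (1/2)(105 + 2819.8484) = 1462.4242.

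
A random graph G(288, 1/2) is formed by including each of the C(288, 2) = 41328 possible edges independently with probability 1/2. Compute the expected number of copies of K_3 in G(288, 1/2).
E[# K_3] = C(288, 3) · (1/2)^C(3, 2) = 3939936 / 2^3 = 492492

For each 3-subset S of vertices (there are C(288, 3) = 3939936 such S), let X_S = 1 if S induces a K_3 (all C(3, 2) = 3 edges present). Then P(X_S = 1) = (1/2)^3 = 1/8. By linearity of expectation, E[# K_3] = C(288, 3) · (1/2)^3 = 3939936 / 8 = 492492.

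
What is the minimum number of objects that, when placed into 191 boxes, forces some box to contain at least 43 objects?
n = (43 − 1)·191 + 1 = 8023

By the generalised pigeonhole principle, to guarantee some box contains ≥ r objects we need more than (r − 1) · k objects total. Threshold: n = (r − 1) · k + 1. With r = 43 and k = 191: n = 42 · 191 + 1 = 8022 + 1 = 8023. For n = 8022 = 42 · 191, we can put exactly 42 objects in every box, avoiding 43 in any single one — so 8023 is tight.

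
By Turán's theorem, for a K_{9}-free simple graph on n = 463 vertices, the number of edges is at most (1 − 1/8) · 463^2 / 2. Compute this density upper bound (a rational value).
Turán density bound = (7/8) · 463^2/2 = 1500583/16 ≈ 93786.4375

Turán's theorem: ex(n, K_{r+1}) is achieved by the complete r-partite Turán graph T(n, r) with parts as balanced as possible, and is at most (1 − 1/r) · n^2/2. For r = 8, n = 463: the density bound is (7/8) · 214369/2 = 1500583/16 ≈ 93786.4375. The integer-valued extremum is e(T(463, 8)) = 93786, which is strictly less than the density bound 1500583/16 since 8 ∤ 463 (the parts of T(463, 8) cannot all be equal).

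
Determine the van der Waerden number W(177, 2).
W(177, 2) = 177 + 1 = 178

A 2-term AP is any pair of integers, so a monochromatic 2-AP exists iff some colour is used at least twice. With 177 colours, the colouring i ↦ i on {1, ..., 177} uses each colour once, avoiding any monochromatic pair, so W(177, 2) > 177. For {1, ..., 178}, pigeonhole forces two integers of the same colour, which form a monochromatic 2-AP. Hence W(177, 2) = 178.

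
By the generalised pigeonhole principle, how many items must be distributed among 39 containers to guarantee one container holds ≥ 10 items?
n = (10 − 1)·39 + 1 = 352

By the generalised pigeonhole principle, to guarantee some box contains ≥ r objects we need more than (r − 1) · k objects total. Threshold: n = (r − 1) · k + 1. With r = 10 and k = 39: n = 9 · 39 + 1 = 351 + 1 = 352. For n = 351 = 9 · 39, we can put exactly 9 objects in every box, avoiding 10 in any single one — so 352 is tight.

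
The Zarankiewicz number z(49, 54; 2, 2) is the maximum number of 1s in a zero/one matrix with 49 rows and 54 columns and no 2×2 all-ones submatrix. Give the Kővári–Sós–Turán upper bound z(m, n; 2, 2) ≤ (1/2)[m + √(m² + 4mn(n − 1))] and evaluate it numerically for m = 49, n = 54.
z(49, 54; 2, 2) ≤ (1/2)[49 + √(49² + 4·49·54·53)] = (1/2)[49 + √563353] = 399.7842

Kővári–Sós–Turán: let r_1, ..., r_49 be the row sums and z = Σ r_i the total number of 1s. Each pair of columns can share at most one row with both entries 1 (else a 2×2 all-ones block appears), so Σ_i C(r_i, 2) ≤ C(54, 2) = 1431. By convexity Σ_i C(r_i, 2) ≥ 49·C(z/49, 2) = z(z − 49)/(2·49), giving z² − 49z − 49·54·53 ≤ 0 and hence z ≤ (1/2)[49 + √(2401 + 4·140238)] = (1/2)[49 + √563353] ≈ (1/2)(49 + 750.5685) = 399.7842.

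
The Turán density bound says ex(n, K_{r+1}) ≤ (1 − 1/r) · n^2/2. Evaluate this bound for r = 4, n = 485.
Turán density bound = (3/4) · 485^2/2 = 705675/8 ≈ 88209.375

Turán's theorem: ex(n, K_{r+1}) is achieved by the complete r-partite Turán graph T(n, r) with parts as balanced as possible, and is at most (1 − 1/r) · n^2/2. For r = 4, n = 485: the density bound is (3/4) · 235225/2 = 705675/8 ≈ 88209.375. The integer-valued extremum is e(T(485, 4)) = 88209, which is strictly less than the density bound 705675/8 since 4 ∤ 485 (the parts of T(485, 4) cannot all be equal).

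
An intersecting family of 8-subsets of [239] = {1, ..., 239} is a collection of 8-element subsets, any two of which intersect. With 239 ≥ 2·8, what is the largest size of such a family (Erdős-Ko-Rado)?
max |F| = C(238, 7) = 7851170253576

Erdős-Ko-Rado (1961): when n ≥ 2k, max |F| = C(n−1, k−1). The bound is attained by the star {A : i ∈ A} for any fixed i ∈ [n]. Here C(239−1, 8−1) = C(238, 7) = 7851170253576.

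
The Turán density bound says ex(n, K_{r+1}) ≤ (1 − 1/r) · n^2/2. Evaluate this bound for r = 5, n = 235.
Turán density bound = (4/5) · 235^2/2 = 22090

Turán's theorem: ex(n, K_{r+1}) is achieved by the complete r-partite Turán graph T(n, r) with parts as balanced as possible, and is at most (1 − 1/r) · n^2/2. For r = 5, n = 235: the density bound is (4/5) · 55225/2 = 22090. Since 5 ∣ 235, the Turán graph T(235, 5) has parts of equal size 47, and its edge count e(T(235, 5)) = 22090 attains the density bound exactly.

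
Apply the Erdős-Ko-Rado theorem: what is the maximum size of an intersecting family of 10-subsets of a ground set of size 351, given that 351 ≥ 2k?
max |F| = C(350, 9) = 195800149788953150

Erdős-Ko-Rado (1961): when n ≥ 2k, max |F| = C(n−1, k−1). The bound is attained by the star {A : i ∈ A} for any fixed i ∈ [n]. Here C(351−1, 10−1) = C(350, 9) = 195800149788953150.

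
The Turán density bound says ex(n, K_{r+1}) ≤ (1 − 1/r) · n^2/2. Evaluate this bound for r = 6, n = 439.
Turán density bound = (5/6) · 439^2/2 = 963605/12 ≈ 80300.4167

Turán's theorem: ex(n, K_{r+1}) is achieved by the complete r-partite Turán graph T(n, r) with parts as balanced as possible, and is at most (1 − 1/r) · n^2/2. For r = 6, n = 439: the density bound is (5/6) · 192721/2 = 963605/12 ≈ 80300.4167. The integer-valued extremum is e(T(439, 6)) = 80300, which is strictly less than the density bound 963605/12 since 6 ∤ 439 (the parts of T(439, 6) cannot all be equal).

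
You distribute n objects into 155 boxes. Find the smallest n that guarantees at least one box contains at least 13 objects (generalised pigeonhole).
n = (13 − 1)·155 + 1 = 1861

By the generalised pigeonhole principle, to guarantee some box contains ≥ r objects we need more than (r − 1) · k objects total. Threshold: n = (r − 1) · k + 1. With r = 13 and k = 155: n = 12 · 155 + 1 = 1860 + 1 = 1861. For n = 1860 = 12 · 155, we can put exactly 12 objects in every box, avoiding 13 in any single one — so 1861 is tight.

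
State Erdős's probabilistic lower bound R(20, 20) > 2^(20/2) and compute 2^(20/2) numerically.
2^(20/2) = 1024; so R(20, 20) > 1024

Colour each edge of K_n uniformly at random with red/blue. The expected number of monochromatic K_20 is C(n, 20) · 2 · 2^(−C(20,2)). If C(n, 20) · 2^(1 − C(20,2)) < 1, then with positive probability no monochromatic K_20 exists, so R(20, 20) > n. The standard estimate C(n, 20) ≤ n^20/20! shows this inequality holds whenever n ≤ 2^(20/2) (since 20! · 2^(C(20,2) − 1) > 2^(20^2/2) ≥ n^20). Hence R(20, 20) > 2^(20/2) = 1024.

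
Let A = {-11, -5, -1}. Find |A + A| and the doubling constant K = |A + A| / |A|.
K = |A + A| / |A| = 6/3 = 2

Enumerate A + A = {a + b : a, b ∈ A}. With |A| = 3, there are |A|^2 = 9 ordered sum pairs; collecting distinct values, A + A = {-22, -16, -12, -10, -6, -2}, so |A + A| = 6. Thus K = 6/3 = 2. For comparison, the minimum possible |A + A| over all 3-element sets is 2·3 − 1 = 5 (so min K = 5/3), attained only by arithmetic progressions.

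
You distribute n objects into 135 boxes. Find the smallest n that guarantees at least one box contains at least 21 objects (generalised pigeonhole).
n = (21 − 1)·135 + 1 = 2701

By the generalised pigeonhole principle, to guarantee some box contains ≥ r objects we need more than (r − 1) · k objects total. Threshold: n = (r − 1) · k + 1. With r = 21 and k = 135: n = 20 · 135 + 1 = 2700 + 1 = 2701. For n = 2700 = 20 · 135, we can put exactly 20 objects in every box, avoiding 21 in any single one — so 2701 is tight.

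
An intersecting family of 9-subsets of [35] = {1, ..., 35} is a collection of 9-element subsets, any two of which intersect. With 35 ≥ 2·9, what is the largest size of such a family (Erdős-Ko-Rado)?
max |F| = C(34, 8) = 18156204

The Erdős-Ko-Rado theorem states: for n ≥ 2k, an intersecting family of k-subsets of an n-element set has size at most C(n − 1, k − 1), with equality for 'star' families {A ⊆ [n] : |A| = k, i ∈ A} (fix an element i). For n = 35, k = 9: C(34, 8) = 18156204.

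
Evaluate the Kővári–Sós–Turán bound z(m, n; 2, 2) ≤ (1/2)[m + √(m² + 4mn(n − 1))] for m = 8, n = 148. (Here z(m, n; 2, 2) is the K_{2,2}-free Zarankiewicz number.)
z(8, 148; 2, 2) ≤ (1/2)[8 + √(8² + 4·8·148·147)] = (1/2)[8 + √696256] = 421.2098

Kővári–Sós–Turán: let r_1, ..., r_8 be the row sums and z = Σ r_i the total number of 1s. Each pair of columns can share at most one row with both entries 1 (else a 2×2 all-ones block appears), so Σ_i C(r_i, 2) ≤ C(148, 2) = 10878. By convexity Σ_i C(r_i, 2) ≥ 8·C(z/8, 2) = z(z − 8)/(2·8), giving z² − 8z − 8·148·147 ≤ 0 and hence z ≤ (1/2)[8 + √(64 + 4·174048)] = (1/2)[8 + √696256] ≈ (1/2)(8 + 834.4196) = 421.2098.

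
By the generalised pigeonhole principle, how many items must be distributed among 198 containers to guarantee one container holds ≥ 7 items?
n = (7 − 1)·198 + 1 = 1189

By the generalised pigeonhole principle, to guarantee some box contains ≥ r objects we need more than (r − 1) · k objects total. Threshold: n = (r − 1) · k + 1. With r = 7 and k = 198: n = 6 · 198 + 1 = 1188 + 1 = 1189. For n = 1188 = 6 · 198, we can put exactly 6 objects in every box, avoiding 7 in any single one — so 1189 is tight.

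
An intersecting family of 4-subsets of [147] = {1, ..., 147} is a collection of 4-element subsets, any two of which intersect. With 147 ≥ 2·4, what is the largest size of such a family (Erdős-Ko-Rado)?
max |F| = C(146, 3) = 508080

The Erdős-Ko-Rado theorem states: for n ≥ 2k, an intersecting family of k-subsets of an n-element set has size at most C(n − 1, k − 1), with equality for 'star' families {A ⊆ [n] : |A| = k, i ∈ A} (fix an element i). For n = 147, k = 4: C(146, 3) = 508080.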